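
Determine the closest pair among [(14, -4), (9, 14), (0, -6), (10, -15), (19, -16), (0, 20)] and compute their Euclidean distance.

Computing all pairwise distances among 6 points:

d((14, -4), (9, 14)) = 18.6815
d((14, -4), (0, -6)) = 14.1421
d((14, -4), (10, -15)) = 11.7047
d((14, -4), (19, -16)) = 13.0
d((14, -4), (0, 20)) = 27.7849
d((9, 14), (0, -6)) = 21.9317
d((9, 14), (10, -15)) = 29.0172
d((9, 14), (19, -16)) = 31.6228
d((9, 14), (0, 20)) = 10.8167
d((0, -6), (10, -15)) = 13.4536
d((0, -6), (19, -16)) = 21.4709
d((0, -6), (0, 20)) = 26.0
d((10, -15), (19, -16)) = 9.0554 <-- minimum
d((10, -15), (0, 20)) = 36.4005
d((19, -16), (0, 20)) = 40.7063

Closest pair: (10, -15) and (19, -16) with distance 9.0554

The closest pair is (10, -15) and (19, -16) with Euclidean distance 9.0554. For 6 points, brute-force pairwise comparison is shown above. For large n, the divide-and-conquer algorithm (sort by x, recurse on halves, check the dividing strip) achieves O(n log n).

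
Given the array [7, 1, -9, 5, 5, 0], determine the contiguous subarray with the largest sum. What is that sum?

Using Kadane's algorithm on [7, 1, -9, 5, 5, 0]:

Scanning through the array:
Position 1 (value 1): max_ending_here = 8, max_so_far = 8
Position 2 (value -9): max_ending_here = -1, max_so_far = 8
Position 3 (value 5): max_ending_here = 5, max_so_far = 8
Position 4 (value 5): max_ending_here = 10, max_so_far = 10
Position 5 (value 0): max_ending_here = 10, max_so_far = 10

Maximum subarray: [5, 5]
Maximum sum: 10

The maximum subarray is [5, 5] with sum 10. This subarray runs from index 3 to index 4.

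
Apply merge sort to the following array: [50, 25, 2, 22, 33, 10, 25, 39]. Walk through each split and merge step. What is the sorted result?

Merge sort trace:

Split: [50, 25, 2, 22, 33, 10, 25, 39] -> [50, 25, 2, 22] and [33, 10, 25, 39]
  Split: [50, 25, 2, 22] -> [50, 25] and [2, 22]
    Split: [50, 25] -> [50] and [25]
    Merge: [50] + [25] -> [25, 50]
    Split: [2, 22] -> [2] and [22]
    Merge: [2] + [22] -> [2, 22]
  Merge: [25, 50] + [2, 22] -> [2, 22, 25, 50]
  Split: [33, 10, 25, 39] -> [33, 10] and [25, 39]
    Split: [33, 10] -> [33] and [10]
    Merge: [33] + [10] -> [10, 33]
    Split: [25, 39] -> [25] and [39]
    Merge: [25] + [39] -> [25, 39]
  Merge: [10, 33] + [25, 39] -> [10, 25, 33, 39]
Merge: [2, 22, 25, 50] + [10, 25, 33, 39] -> [2, 10, 22, 25, 25, 33, 39, 50]

Final sorted array: [2, 10, 22, 25, 25, 33, 39, 50]

The merge sort proceeds by recursively splitting the array and merging sorted halves.
After all merges, the sorted array is [2, 10, 22, 25, 25, 33, 39, 50].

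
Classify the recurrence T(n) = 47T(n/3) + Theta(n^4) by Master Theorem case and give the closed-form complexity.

Master Theorem for T(n) = 47T(n/3) + O(n^4):

a = 47, b = 3, c = 4
log_b(a) = log_3(47) = 3.5046

Case 3: c = 4 > log_3(47) = 3.5046
T(n) = O(n^4) = O(n^4)

For T(n) = 47T(n/3) + O(n^4): log_3(47) = 3.5046. This is Case 3 of the Master Theorem (c > log_b(a), work dominated by root), giving O(n^4).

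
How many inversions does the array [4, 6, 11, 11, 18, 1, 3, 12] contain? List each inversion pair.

Finding inversions in [4, 6, 11, 11, 18, 1, 3, 12]:

(0, 5): arr[0]=4 > arr[5]=1
(0, 6): arr[0]=4 > arr[6]=3
(1, 5): arr[1]=6 > arr[5]=1
(1, 6): arr[1]=6 > arr[6]=3
(2, 5): arr[2]=11 > arr[5]=1
(2, 6): arr[2]=11 > arr[6]=3
(3, 5): arr[3]=11 > arr[5]=1
(3, 6): arr[3]=11 > arr[6]=3
(4, 5): arr[4]=18 > arr[5]=1
(4, 6): arr[4]=18 > arr[6]=3
(4, 7): arr[4]=18 > arr[7]=12

Total inversions: 11

The array has 11 inversion(s): (0,5), (0,6), (1,5), (1,6), (2,5), (2,6), (3,5), (3,6), (4,5), (4,6), (4,7). Each pair (i,j) satisfies i < j and arr[i] > arr[j].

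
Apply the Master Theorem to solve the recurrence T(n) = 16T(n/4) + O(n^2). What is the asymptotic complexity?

Master Theorem for T(n) = 16T(n/4) + O(n^2):

a = 16, b = 4, c = 2
log_b(a) = log_4(16) = 2.0000

Case 2: c = 2 = log_4(16) = 2.0000
T(n) = O(n^2 log n) = O(n^2 log n)

For T(n) = 16T(n/4) + O(n^2): log_4(16) = 2.0000. This is Case 2 of the Master Theorem (c = log_b(a), equal work at all levels), giving O(n^2 log n).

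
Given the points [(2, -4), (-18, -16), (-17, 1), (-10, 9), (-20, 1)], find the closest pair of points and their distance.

Computing all pairwise distances among 5 points:

d((2, -4), (-18, -16)) = 23.3238
d((2, -4), (-17, 1)) = 19.6469
d((2, -4), (-10, 9)) = 17.6918
d((2, -4), (-20, 1)) = 22.561
d((-18, -16), (-17, 1)) = 17.0294
d((-18, -16), (-10, 9)) = 26.2488
d((-18, -16), (-20, 1)) = 17.1172
d((-17, 1), (-10, 9)) = 10.6301
d((-17, 1), (-20, 1)) = 3.0 <-- minimum
d((-10, 9), (-20, 1)) = 12.8062

Closest pair: (-17, 1) and (-20, 1) with distance 3.0

The closest pair is (-17, 1) and (-20, 1) with Euclidean distance 3.0. For 5 points, brute-force pairwise comparison is shown above. For large n, the divide-and-conquer algorithm (sort by x, recurse on halves, check the dividing strip) achieves O(n log n).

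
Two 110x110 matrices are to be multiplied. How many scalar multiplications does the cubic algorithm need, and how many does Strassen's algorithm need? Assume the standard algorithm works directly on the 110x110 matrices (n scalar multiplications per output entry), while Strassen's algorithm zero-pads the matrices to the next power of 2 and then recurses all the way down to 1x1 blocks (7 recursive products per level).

Matrix multiplication for 110x110 matrices:

Strassen's algorithm requires power-of-2 dimensions. Pad 110x110 to 128x128 (next power of 2).

Standard algorithm: 110^3 = 1331000 multiplications
Strassen's algorithm: 7^(log2(128)) = 7^7 = 823543 multiplications
Savings: 1331000 - 823543 = 507457 multiplications

Standard: 1331000 multiplications (110^3). Strassen: 823543 multiplications (7^7, after padding to 128x128). Strassen reduces 8 recursive multiplications to 7 at each level.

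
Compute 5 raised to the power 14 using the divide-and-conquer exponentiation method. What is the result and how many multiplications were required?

Computing 5^14 by squaring (build up from 5^1; each line after the first costs one multiplication):

5^1 = 5
5^2 = (5^1)^2 = 5^2 = 25
5^3 = 5 * 5^2 = 5 * 25 = 125
5^6 = (5^3)^2 = 125^2 = 15625
5^7 = 5 * 5^6 = 5 * 15625 = 78125
5^14 = (5^7)^2 = 78125^2 = 6103515625

Result: 6103515625
Multiplications needed: 5 (5 lines after 5^1)

5^14 = 6103515625. Using exponentiation by squaring, this requires 5 multiplications. The key idea: if the exponent is even, square the half-power; if odd, multiply by the base once.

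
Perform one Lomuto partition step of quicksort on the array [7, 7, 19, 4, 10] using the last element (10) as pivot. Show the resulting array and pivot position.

Lomuto partition with pivot = 10:

Initial array: [7, 7, 19, 4, 10]

arr[0]=7 <= 10: swap with position 0, array becomes [7, 7, 19, 4, 10]
arr[1]=7 <= 10: swap with position 1, array becomes [7, 7, 19, 4, 10]
arr[2]=19 > 10: no swap
arr[3]=4 <= 10: swap with position 2, array becomes [7, 7, 4, 19, 10]

Place pivot at position 3: [7, 7, 4, 10, 19]
Pivot position: 3

After partitioning with pivot 10, the array becomes [7, 7, 4, 10, 19]. The pivot is placed at index 3. All elements to the left of the pivot are <= 10, and all elements to the right are > 10.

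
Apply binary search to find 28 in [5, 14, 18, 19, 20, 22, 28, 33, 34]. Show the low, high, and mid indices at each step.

Binary search for 28 in [5, 14, 18, 19, 20, 22, 28, 33, 34]:

lo=0, hi=8, mid=4, arr[mid]=20 -> 20 < 28, search right half
lo=5, hi=8, mid=6, arr[mid]=28 -> Found target at index 6!

Binary search finds 28 at index 6 after 2 comparisons. The search repeatedly halves the search space by comparing with the middle element.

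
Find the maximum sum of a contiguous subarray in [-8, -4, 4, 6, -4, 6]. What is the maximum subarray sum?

Using Kadane's algorithm on [-8, -4, 4, 6, -4, 6]:

Scanning through the array:
Position 1 (value -4): max_ending_here = -4, max_so_far = -4
Position 2 (value 4): max_ending_here = 4, max_so_far = 4
Position 3 (value 6): max_ending_here = 10, max_so_far = 10
Position 4 (value -4): max_ending_here = 6, max_so_far = 10
Position 5 (value 6): max_ending_here = 12, max_so_far = 12

Maximum subarray: [4, 6, -4, 6]
Maximum sum: 12

The maximum subarray is [4, 6, -4, 6] with sum 12. This subarray runs from index 2 to index 5.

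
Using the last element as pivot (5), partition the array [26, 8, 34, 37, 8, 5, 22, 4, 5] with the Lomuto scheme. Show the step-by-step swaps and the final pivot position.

Lomuto partition with pivot = 5:

Initial array: [26, 8, 34, 37, 8, 5, 22, 4, 5]

arr[0]=26 > 5: no swap
arr[1]=8 > 5: no swap
arr[2]=34 > 5: no swap
arr[3]=37 > 5: no swap
arr[4]=8 > 5: no swap
arr[5]=5 <= 5: swap with position 0, array becomes [5, 8, 34, 37, 8, 26, 22, 4, 5]
arr[6]=22 > 5: no swap
arr[7]=4 <= 5: swap with position 1, array becomes [5, 4, 34, 37, 8, 26, 22, 8, 5]

Place pivot at position 2: [5, 4, 5, 37, 8, 26, 22, 8, 34]
Pivot position: 2

After partitioning with pivot 5, the array becomes [5, 4, 5, 37, 8, 26, 22, 8, 34]. The pivot is placed at index 2. All elements to the left of the pivot are <= 5, and all elements to the right are > 5.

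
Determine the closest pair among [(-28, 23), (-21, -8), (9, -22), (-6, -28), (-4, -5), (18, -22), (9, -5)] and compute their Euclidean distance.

Computing all pairwise distances among 7 points:

d((-28, 23), (-21, -8)) = 31.7805
d((-28, 23), (9, -22)) = 58.258
d((-28, 23), (-6, -28)) = 55.5428
d((-28, 23), (-4, -5)) = 36.8782
d((-28, 23), (18, -22)) = 64.3506
d((-28, 23), (9, -5)) = 46.4004
d((-21, -8), (9, -22)) = 33.1059
d((-21, -8), (-6, -28)) = 25.0
d((-21, -8), (-4, -5)) = 17.2627
d((-21, -8), (18, -22)) = 41.4367
d((-21, -8), (9, -5)) = 30.1496
d((9, -22), (-6, -28)) = 16.1555
d((9, -22), (-4, -5)) = 21.4009
d((9, -22), (18, -22)) = 9.0 <-- minimum
d((9, -22), (9, -5)) = 17.0
d((-6, -28), (-4, -5)) = 23.0868
d((-6, -28), (18, -22)) = 24.7386
d((-6, -28), (9, -5)) = 27.4591
d((-4, -5), (18, -22)) = 27.8029
d((-4, -5), (9, -5)) = 13.0
d((18, -22), (9, -5)) = 19.2354

Closest pair: (9, -22) and (18, -22) with distance 9.0

The closest pair is (9, -22) and (18, -22) with Euclidean distance 9.0. For 7 points, brute-force pairwise comparison is shown above. For large n, the divide-and-conquer algorithm (sort by x, recurse on halves, check the dividing strip) achieves O(n log n).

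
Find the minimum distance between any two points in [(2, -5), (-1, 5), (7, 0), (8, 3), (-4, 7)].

Computing all pairwise distances among 5 points:

d((2, -5), (-1, 5)) = 10.4403
d((2, -5), (7, 0)) = 7.0711
d((2, -5), (8, 3)) = 10.0
d((2, -5), (-4, 7)) = 13.4164
d((-1, 5), (7, 0)) = 9.434
d((-1, 5), (8, 3)) = 9.2195
d((-1, 5), (-4, 7)) = 3.6056
d((7, 0), (8, 3)) = 3.1623 <-- minimum
d((7, 0), (-4, 7)) = 13.0384
d((8, 3), (-4, 7)) = 12.6491

Closest pair: (7, 0) and (8, 3) with distance 3.1623

The closest pair is (7, 0) and (8, 3) with Euclidean distance 3.1623. For 5 points, brute-force pairwise comparison is shown above. For large n, the divide-and-conquer algorithm (sort by x, recurse on halves, check the dividing strip) achieves O(n log n).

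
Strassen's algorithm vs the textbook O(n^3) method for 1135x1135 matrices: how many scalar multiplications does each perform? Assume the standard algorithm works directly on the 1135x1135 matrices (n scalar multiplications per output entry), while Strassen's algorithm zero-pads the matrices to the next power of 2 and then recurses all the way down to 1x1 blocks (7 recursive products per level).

Matrix multiplication for 1135x1135 matrices:

Strassen's algorithm requires power-of-2 dimensions. Pad 1135x1135 to 2048x2048 (next power of 2).

Standard algorithm: 1135^3 = 1462135375 multiplications
Strassen's algorithm: 7^(log2(2048)) = 7^11 = 1977326743 multiplications
Difference: 1462135375 - 1977326743 = -515191368 (Strassen uses MORE here due to padding overhead — for small or just-over-power-of-2 n, padding can outweigh the per-level savings)

Standard: 1462135375 multiplications (1135^3). Strassen: 1977326743 multiplications (7^11, after padding to 2048x2048). Strassen reduces 8 recursive multiplications to 7 at each level.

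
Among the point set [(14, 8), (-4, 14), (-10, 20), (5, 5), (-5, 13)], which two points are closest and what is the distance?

Computing all pairwise distances among 5 points:

d((14, 8), (-4, 14)) = 18.9737
d((14, 8), (-10, 20)) = 26.8328
d((14, 8), (5, 5)) = 9.4868
d((14, 8), (-5, 13)) = 19.6469
d((-4, 14), (-10, 20)) = 8.4853
d((-4, 14), (5, 5)) = 12.7279
d((-4, 14), (-5, 13)) = 1.4142 <-- minimum
d((-10, 20), (5, 5)) = 21.2132
d((-10, 20), (-5, 13)) = 8.6023
d((5, 5), (-5, 13)) = 12.8062

Closest pair: (-4, 14) and (-5, 13) with distance 1.4142

The closest pair is (-4, 14) and (-5, 13) with Euclidean distance 1.4142. For 5 points, brute-force pairwise comparison is shown above. For large n, the divide-and-conquer algorithm (sort by x, recurse on halves, check the dividing strip) achieves O(n log n).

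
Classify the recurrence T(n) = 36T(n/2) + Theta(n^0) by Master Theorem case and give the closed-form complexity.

Master Theorem for T(n) = 36T(n/2) + O(n^0):

a = 36, b = 2, c = 0
log_b(a) = log_2(36) = 5.1699

Case 1: c = 0 < log_2(36) = 5.1699
T(n) = O(n^(log_2 36))

For T(n) = 36T(n/2) + O(n^0): log_2(36) = 5.1699. This is Case 1 of the Master Theorem (c < log_b(a), work dominated by leaves), giving O(n^(log_2 36)).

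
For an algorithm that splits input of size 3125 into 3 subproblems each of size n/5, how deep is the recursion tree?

For divide and conquer with division factor 5:

Problem sizes at each level:
Level 0: 3125
Level 1: 625
Level 2: 125
Level 3: 25
Level 4: 5
Level 5: 1

The root is level 0 and the size-1 base case is level 5 (the tree spans levels 0 through 5, i.e. 6 levels counting the root), so the depth is the number of divisions: log_5(3125) = 5

The recursion tree depth is log_5(3125) = 5. At each level, the problem size is divided by 5, so it takes 5 divisions to reduce to a base case of size 1. The algorithm makes 3 recursive calls at each level.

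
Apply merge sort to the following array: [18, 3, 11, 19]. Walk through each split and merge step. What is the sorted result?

Merge sort trace:

Split: [18, 3, 11, 19] -> [18, 3] and [11, 19]
  Split: [18, 3] -> [18] and [3]
  Merge: [18] + [3] -> [3, 18]
  Split: [11, 19] -> [11] and [19]
  Merge: [11] + [19] -> [11, 19]
Merge: [3, 18] + [11, 19] -> [3, 11, 18, 19]

Final sorted array: [3, 11, 18, 19]

The merge sort proceeds by recursively splitting the array and merging sorted halves.
After all merges, the sorted array is [3, 11, 18, 19].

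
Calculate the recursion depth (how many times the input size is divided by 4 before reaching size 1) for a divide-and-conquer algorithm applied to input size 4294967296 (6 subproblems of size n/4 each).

For divide and conquer with division factor 4:

Problem sizes at each level:
Level 0: 4294967296
Level 1: 1073741824
Level 2: 268435456
Level 3: 67108864
Level 4: 16777216
Level 5: 4194304
Level 6: 1048576
Level 7: 262144
Level 8: 65536
Level 9: 16384
Level 10: 4096
Level 11: 1024
Level 12: 256
Level 13: 64
Level 14: 16
Level 15: 4
Level 16: 1

The root is level 0 and the size-1 base case is level 16 (the tree spans levels 0 through 16, i.e. 17 levels counting the root), so the depth is the number of divisions: log_4(4294967296) = 16

The recursion tree depth is log_4(4294967296) = 16. At each level, the problem size is divided by 4, so it takes 16 divisions to reduce to a base case of size 1. The algorithm makes 6 recursive calls at each level.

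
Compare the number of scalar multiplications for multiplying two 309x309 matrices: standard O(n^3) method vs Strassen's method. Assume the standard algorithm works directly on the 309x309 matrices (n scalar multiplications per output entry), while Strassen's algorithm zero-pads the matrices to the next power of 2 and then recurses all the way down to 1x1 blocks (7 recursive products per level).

Matrix multiplication for 309x309 matrices:

Strassen's algorithm requires power-of-2 dimensions. Pad 309x309 to 512x512 (next power of 2).

Standard algorithm: 309^3 = 29503629 multiplications
Strassen's algorithm: 7^(log2(512)) = 7^9 = 40353607 multiplications
Difference: 29503629 - 40353607 = -10849978 (Strassen uses MORE here due to padding overhead — for small or just-over-power-of-2 n, padding can outweigh the per-level savings)

Standard: 29503629 multiplications (309^3). Strassen: 40353607 multiplications (7^9, after padding to 512x512). Strassen reduces 8 recursive multiplications to 7 at each level.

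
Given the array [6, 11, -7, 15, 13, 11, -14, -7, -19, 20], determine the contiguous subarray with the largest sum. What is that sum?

Using Kadane's algorithm on [6, 11, -7, 15, 13, 11, -14, -7, -19, 20]:

Scanning through the array:
Position 1 (value 11): max_ending_here = 17, max_so_far = 17
Position 2 (value -7): max_ending_here = 10, max_so_far = 17
Position 3 (value 15): max_ending_here = 25, max_so_far = 25
Position 4 (value 13): max_ending_here = 38, max_so_far = 38
Position 5 (value 11): max_ending_here = 49, max_so_far = 49
Position 6 (value -14): max_ending_here = 35, max_so_far = 49
Position 7 (value -7): max_ending_here = 28, max_so_far = 49
Position 8 (value -19): max_ending_here = 9, max_so_far = 49
Position 9 (value 20): max_ending_here = 29, max_so_far = 49

Maximum subarray: [6, 11, -7, 15, 13, 11]
Maximum sum: 49

The maximum subarray is [6, 11, -7, 15, 13, 11] with sum 49. This subarray runs from index 0 to index 5.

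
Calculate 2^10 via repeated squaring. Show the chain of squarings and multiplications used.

Computing 2^10 by squaring (build up from 2^1; each line after the first costs one multiplication):

2^1 = 2
2^2 = (2^1)^2 = 2^2 = 4
2^4 = (2^2)^2 = 4^2 = 16
2^5 = 2 * 2^4 = 2 * 16 = 32
2^10 = (2^5)^2 = 32^2 = 1024

Result: 1024
Multiplications needed: 4 (4 lines after 2^1)

2^10 = 1024. Using exponentiation by squaring, this requires 4 multiplications. The key idea: if the exponent is even, square the half-power; if odd, multiply by the base once.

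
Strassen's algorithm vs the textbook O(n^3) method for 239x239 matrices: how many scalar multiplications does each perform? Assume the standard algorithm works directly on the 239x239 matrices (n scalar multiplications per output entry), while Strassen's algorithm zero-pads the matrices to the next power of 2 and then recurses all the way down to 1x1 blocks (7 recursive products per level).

Matrix multiplication for 239x239 matrices:

Strassen's algorithm requires power-of-2 dimensions. Pad 239x239 to 256x256 (next power of 2).

Standard algorithm: 239^3 = 13651919 multiplications
Strassen's algorithm: 7^(log2(256)) = 7^8 = 5764801 multiplications
Savings: 13651919 - 5764801 = 7887118 multiplications

Standard: 13651919 multiplications (239^3). Strassen: 5764801 multiplications (7^8, after padding to 256x256). Strassen reduces 8 recursive multiplications to 7 at each level.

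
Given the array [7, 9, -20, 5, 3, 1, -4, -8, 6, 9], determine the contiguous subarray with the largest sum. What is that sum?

Using Kadane's algorithm on [7, 9, -20, 5, 3, 1, -4, -8, 6, 9]:

Scanning through the array:
Position 1 (value 9): max_ending_here = 16, max_so_far = 16
Position 2 (value -20): max_ending_here = -4, max_so_far = 16
Position 3 (value 5): max_ending_here = 5, max_so_far = 16
Position 4 (value 3): max_ending_here = 8, max_so_far = 16
Position 5 (value 1): max_ending_here = 9, max_so_far = 16
Position 6 (value -4): max_ending_here = 5, max_so_far = 16
Position 7 (value -8): max_ending_here = -3, max_so_far = 16
Position 8 (value 6): max_ending_here = 6, max_so_far = 16
Position 9 (value 9): max_ending_here = 15, max_so_far = 16

Maximum subarray: [7, 9]
Maximum sum: 16

The maximum subarray is [7, 9] with sum 16. This subarray runs from index 0 to index 1.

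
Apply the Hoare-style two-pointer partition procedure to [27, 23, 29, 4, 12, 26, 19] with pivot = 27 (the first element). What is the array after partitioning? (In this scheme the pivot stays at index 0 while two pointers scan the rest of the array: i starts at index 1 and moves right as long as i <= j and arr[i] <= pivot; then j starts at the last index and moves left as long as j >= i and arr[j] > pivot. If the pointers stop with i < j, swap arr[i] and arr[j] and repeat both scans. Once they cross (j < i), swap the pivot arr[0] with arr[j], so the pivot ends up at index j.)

Hoare-style two-pointer partition with pivot = 27:

Initial array: [27, 23, 29, 4, 12, 26, 19]

Pointers start at i = 1, j = 6.
i stops at index 2 (arr[2]=29 > 27), j stops at index 6 (arr[6]=19 <= 27): swap arr[2] and arr[6], array becomes [27, 23, 19, 4, 12, 26, 29]
i ends at 6, j ends at 5: the pointers have crossed (j < i), so scanning stops.

Swap pivot arr[0] with arr[5] to place pivot at position 5: [26, 23, 19, 4, 12, 27, 29]
Pivot position: 5

After partitioning with pivot 27, the array becomes [26, 23, 19, 4, 12, 27, 29]. The pivot is placed at index 5. All elements to the left of the pivot are <= 27, and all elements to the right are > 27.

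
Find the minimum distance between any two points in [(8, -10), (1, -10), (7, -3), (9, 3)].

Computing all pairwise distances among 4 points:

d((8, -10), (1, -10)) = 7.0
d((8, -10), (7, -3)) = 7.0711
d((8, -10), (9, 3)) = 13.0384
d((1, -10), (7, -3)) = 9.2195
d((1, -10), (9, 3)) = 15.2643
d((7, -3), (9, 3)) = 6.3246 <-- minimum

Closest pair: (7, -3) and (9, 3) with distance 6.3246

The closest pair is (7, -3) and (9, 3) with Euclidean distance 6.3246. For 4 points, brute-force pairwise comparison is shown above. For large n, the divide-and-conquer algorithm (sort by x, recurse on halves, check the dividing strip) achieves O(n log n).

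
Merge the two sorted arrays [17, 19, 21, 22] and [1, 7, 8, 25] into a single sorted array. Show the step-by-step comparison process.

Merging process:

Compare 17 vs 1: take 1 from right. Merged: [1]
Compare 17 vs 7: take 7 from right. Merged: [1, 7]
Compare 17 vs 8: take 8 from right. Merged: [1, 7, 8]
Compare 17 vs 25: take 17 from left. Merged: [1, 7, 8, 17]
Compare 19 vs 25: take 19 from left. Merged: [1, 7, 8, 17, 19]
Compare 21 vs 25: take 21 from left. Merged: [1, 7, 8, 17, 19, 21]
Compare 22 vs 25: take 22 from left. Merged: [1, 7, 8, 17, 19, 21, 22]
Append remaining from right: [25]. Merged: [1, 7, 8, 17, 19, 21, 22, 25]

Final merged array: [1, 7, 8, 17, 19, 21, 22, 25]
Total comparisons: 7

The merged array is [1, 7, 8, 17, 19, 21, 22, 25], requiring 7 comparisons. The merge step runs in O(n) time where n is the total number of elements.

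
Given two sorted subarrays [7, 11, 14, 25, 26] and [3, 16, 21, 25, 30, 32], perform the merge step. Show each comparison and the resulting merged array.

Merging process:

Compare 7 vs 3: take 3 from right. Merged: [3]
Compare 7 vs 16: take 7 from left. Merged: [3, 7]
Compare 11 vs 16: take 11 from left. Merged: [3, 7, 11]
Compare 14 vs 16: take 14 from left. Merged: [3, 7, 11, 14]
Compare 25 vs 16: take 16 from right. Merged: [3, 7, 11, 14, 16]
Compare 25 vs 21: take 21 from right. Merged: [3, 7, 11, 14, 16, 21]
Compare 25 vs 25: take 25 from left. Merged: [3, 7, 11, 14, 16, 21, 25]
Compare 26 vs 25: take 25 from right. Merged: [3, 7, 11, 14, 16, 21, 25, 25]
Compare 26 vs 30: take 26 from left. Merged: [3, 7, 11, 14, 16, 21, 25, 25, 26]
Append remaining from right: [30, 32]. Merged: [3, 7, 11, 14, 16, 21, 25, 25, 26, 30, 32]

Final merged array: [3, 7, 11, 14, 16, 21, 25, 25, 26, 30, 32]
Total comparisons: 9

The merged array is [3, 7, 11, 14, 16, 21, 25, 25, 26, 30, 32], requiring 9 comparisons. The merge step runs in O(n) time where n is the total number of elements.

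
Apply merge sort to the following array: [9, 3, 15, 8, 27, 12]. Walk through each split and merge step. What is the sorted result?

Merge sort trace:

Split: [9, 3, 15, 8, 27, 12] -> [9, 3, 15] and [8, 27, 12]
  Split: [9, 3, 15] -> [9] and [3, 15]
    Split: [3, 15] -> [3] and [15]
    Merge: [3] + [15] -> [3, 15]
  Merge: [9] + [3, 15] -> [3, 9, 15]
  Split: [8, 27, 12] -> [8] and [27, 12]
    Split: [27, 12] -> [27] and [12]
    Merge: [27] + [12] -> [12, 27]
  Merge: [8] + [12, 27] -> [8, 12, 27]
Merge: [3, 9, 15] + [8, 12, 27] -> [3, 8, 9, 12, 15, 27]

Final sorted array: [3, 8, 9, 12, 15, 27]

The merge sort proceeds by recursively splitting the array and merging sorted halves.
After all merges, the sorted array is [3, 8, 9, 12, 15, 27].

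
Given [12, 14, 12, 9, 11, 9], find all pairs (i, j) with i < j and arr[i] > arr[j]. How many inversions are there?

Finding inversions in [12, 14, 12, 9, 11, 9]:

(0, 3): arr[0]=12 > arr[3]=9
(0, 4): arr[0]=12 > arr[4]=11
(0, 5): arr[0]=12 > arr[5]=9
(1, 2): arr[1]=14 > arr[2]=12
(1, 3): arr[1]=14 > arr[3]=9
(1, 4): arr[1]=14 > arr[4]=11
(1, 5): arr[1]=14 > arr[5]=9
(2, 3): arr[2]=12 > arr[3]=9
(2, 4): arr[2]=12 > arr[4]=11
(2, 5): arr[2]=12 > arr[5]=9
(4, 5): arr[4]=11 > arr[5]=9

Total inversions: 11

The array has 11 inversion(s): (0,3), (0,4), (0,5), (1,2), (1,3), (1,4), (1,5), (2,3), (2,4), (2,5), (4,5). Each pair (i,j) satisfies i < j and arr[i] > arr[j].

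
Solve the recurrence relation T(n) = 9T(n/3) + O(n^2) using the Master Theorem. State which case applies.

Master Theorem for T(n) = 9T(n/3) + O(n^2):

a = 9, b = 3, c = 2
log_b(a) = log_3(9) = 2.0000

Case 2: c = 2 = log_3(9) = 2.0000
T(n) = O(n^2 log n) = O(n^2 log n)

For T(n) = 9T(n/3) + O(n^2): log_3(9) = 2.0000. This is Case 2 of the Master Theorem (c = log_b(a), equal work at all levels), giving O(n^2 log n).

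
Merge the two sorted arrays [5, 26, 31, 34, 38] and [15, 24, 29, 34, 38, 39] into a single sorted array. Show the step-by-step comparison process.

Merging process:

Compare 5 vs 15: take 5 from left. Merged: [5]
Compare 26 vs 15: take 15 from right. Merged: [5, 15]
Compare 26 vs 24: take 24 from right. Merged: [5, 15, 24]
Compare 26 vs 29: take 26 from left. Merged: [5, 15, 24, 26]
Compare 31 vs 29: take 29 from right. Merged: [5, 15, 24, 26, 29]
Compare 31 vs 34: take 31 from left. Merged: [5, 15, 24, 26, 29, 31]
Compare 34 vs 34: take 34 from left. Merged: [5, 15, 24, 26, 29, 31, 34]
Compare 38 vs 34: take 34 from right. Merged: [5, 15, 24, 26, 29, 31, 34, 34]
Compare 38 vs 38: take 38 from left. Merged: [5, 15, 24, 26, 29, 31, 34, 34, 38]
Append remaining from right: [38, 39]. Merged: [5, 15, 24, 26, 29, 31, 34, 34, 38, 38, 39]

Final merged array: [5, 15, 24, 26, 29, 31, 34, 34, 38, 38, 39]
Total comparisons: 9

The merged array is [5, 15, 24, 26, 29, 31, 34, 34, 38, 38, 39], requiring 9 comparisons. The merge step runs in O(n) time where n is the total number of elements.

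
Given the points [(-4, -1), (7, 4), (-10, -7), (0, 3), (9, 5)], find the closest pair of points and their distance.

Computing all pairwise distances among 5 points:

d((-4, -1), (7, 4)) = 12.083
d((-4, -1), (-10, -7)) = 8.4853
d((-4, -1), (0, 3)) = 5.6569
d((-4, -1), (9, 5)) = 14.3178
d((7, 4), (-10, -7)) = 20.2485
d((7, 4), (0, 3)) = 7.0711
d((7, 4), (9, 5)) = 2.2361 <-- minimum
d((-10, -7), (0, 3)) = 14.1421
d((-10, -7), (9, 5)) = 22.4722
d((0, 3), (9, 5)) = 9.2195

Closest pair: (7, 4) and (9, 5) with distance 2.2361

The closest pair is (7, 4) and (9, 5) with Euclidean distance 2.2361. For 5 points, brute-force pairwise comparison is shown above. For large n, the divide-and-conquer algorithm (sort by x, recurse on halves, check the dividing strip) achieves O(n log n).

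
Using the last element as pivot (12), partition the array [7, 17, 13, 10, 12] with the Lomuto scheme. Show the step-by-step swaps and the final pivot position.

Lomuto partition with pivot = 12:

Initial array: [7, 17, 13, 10, 12]

arr[0]=7 <= 12: swap with position 0, array becomes [7, 17, 13, 10, 12]
arr[1]=17 > 12: no swap
arr[2]=13 > 12: no swap
arr[3]=10 <= 12: swap with position 1, array becomes [7, 10, 13, 17, 12]

Place pivot at position 2: [7, 10, 12, 17, 13]
Pivot position: 2

After partitioning with pivot 12, the array becomes [7, 10, 12, 17, 13]. The pivot is placed at index 2. All elements to the left of the pivot are <= 12, and all elements to the right are > 12.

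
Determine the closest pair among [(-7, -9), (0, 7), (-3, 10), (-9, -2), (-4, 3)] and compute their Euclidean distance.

Computing all pairwise distances among 5 points:

d((-7, -9), (0, 7)) = 17.4642
d((-7, -9), (-3, 10)) = 19.4165
d((-7, -9), (-9, -2)) = 7.2801
d((-7, -9), (-4, 3)) = 12.3693
d((0, 7), (-3, 10)) = 4.2426 <-- minimum
d((0, 7), (-9, -2)) = 12.7279
d((0, 7), (-4, 3)) = 5.6569
d((-3, 10), (-9, -2)) = 13.4164
d((-3, 10), (-4, 3)) = 7.0711
d((-9, -2), (-4, 3)) = 7.0711

Closest pair: (0, 7) and (-3, 10) with distance 4.2426

The closest pair is (0, 7) and (-3, 10) with Euclidean distance 4.2426. For 5 points, brute-force pairwise comparison is shown above. For large n, the divide-and-conquer algorithm (sort by x, recurse on halves, check the dividing strip) achieves O(n log n).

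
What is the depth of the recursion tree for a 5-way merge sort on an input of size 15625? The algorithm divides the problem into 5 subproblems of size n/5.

For divide and conquer with division factor 5:

Problem sizes at each level:
Level 0: 15625
Level 1: 3125
Level 2: 625
Level 3: 125
Level 4: 25
Level 5: 5
Level 6: 1

The root is level 0 and the size-1 base case is level 6 (the tree spans levels 0 through 6, i.e. 7 levels counting the root), so the depth is the number of divisions: log_5(15625) = 6

The recursion tree depth is log_5(15625) = 6. At each level, the problem size is divided by 5, so it takes 6 divisions to reduce to a base case of size 1. The algorithm makes 5 recursive calls at each level.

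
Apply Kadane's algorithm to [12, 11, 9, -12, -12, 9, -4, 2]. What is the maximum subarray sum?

Using Kadane's algorithm on [12, 11, 9, -12, -12, 9, -4, 2]:

Scanning through the array:
Position 1 (value 11): max_ending_here = 23, max_so_far = 23
Position 2 (value 9): max_ending_here = 32, max_so_far = 32
Position 3 (value -12): max_ending_here = 20, max_so_far = 32
Position 4 (value -12): max_ending_here = 8, max_so_far = 32
Position 5 (value 9): max_ending_here = 17, max_so_far = 32
Position 6 (value -4): max_ending_here = 13, max_so_far = 32
Position 7 (value 2): max_ending_here = 15, max_so_far = 32

Maximum subarray: [12, 11, 9]
Maximum sum: 32

The maximum subarray is [12, 11, 9] with sum 32. This subarray runs from index 0 to index 2.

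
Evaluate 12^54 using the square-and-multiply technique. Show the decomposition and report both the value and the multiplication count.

Computing 12^54 by squaring (build up from 12^1; each line after the first costs one multiplication):

12^1 = 12
12^2 = (12^1)^2 = 12^2 = 144
12^3 = 12 * 12^2 = 12 * 144 = 1728
12^6 = (12^3)^2 = 1728^2 = 2985984
12^12 = (12^6)^2 = 2985984^2 = 8916100448256
12^13 = 12 * 12^12 = 12 * 8916100448256 = 106993205379072
12^26 = (12^13)^2 = 106993205379072^2 = 11447545997288281555215581184
12^27 = 12 * 12^26 = 12 * 11447545997288281555215581184 = 137370551967459378662586974208
12^54 = (12^27)^2 = 137370551967459378662586974208^2 = 18870668547844457769972080826950345531368943638112857227264

Result: 18870668547844457769972080826950345531368943638112857227264
Multiplications needed: 8 (8 lines after 12^1)

12^54 = 18870668547844457769972080826950345531368943638112857227264. Using exponentiation by squaring, this requires 8 multiplications. The key idea: if the exponent is even, square the half-power; if odd, multiply by the base once.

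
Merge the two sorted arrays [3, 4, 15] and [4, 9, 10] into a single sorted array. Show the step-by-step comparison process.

Merging process:

Compare 3 vs 4: take 3 from left. Merged: [3]
Compare 4 vs 4: take 4 from left. Merged: [3, 4]
Compare 15 vs 4: take 4 from right. Merged: [3, 4, 4]
Compare 15 vs 9: take 9 from right. Merged: [3, 4, 4, 9]
Compare 15 vs 10: take 10 from right. Merged: [3, 4, 4, 9, 10]
Append remaining from left: [15]. Merged: [3, 4, 4, 9, 10, 15]

Final merged array: [3, 4, 4, 9, 10, 15]
Total comparisons: 5

The merged array is [3, 4, 4, 9, 10, 15], requiring 5 comparisons. The merge step runs in O(n) time where n is the total number of elements.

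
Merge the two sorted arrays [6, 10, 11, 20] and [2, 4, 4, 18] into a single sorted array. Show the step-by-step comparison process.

Merging process:

Compare 6 vs 2: take 2 from right. Merged: [2]
Compare 6 vs 4: take 4 from right. Merged: [2, 4]
Compare 6 vs 4: take 4 from right. Merged: [2, 4, 4]
Compare 6 vs 18: take 6 from left. Merged: [2, 4, 4, 6]
Compare 10 vs 18: take 10 from left. Merged: [2, 4, 4, 6, 10]
Compare 11 vs 18: take 11 from left. Merged: [2, 4, 4, 6, 10, 11]
Compare 20 vs 18: take 18 from right. Merged: [2, 4, 4, 6, 10, 11, 18]
Append remaining from left: [20]. Merged: [2, 4, 4, 6, 10, 11, 18, 20]

Final merged array: [2, 4, 4, 6, 10, 11, 18, 20]
Total comparisons: 7

The merged array is [2, 4, 4, 6, 10, 11, 18, 20], requiring 7 comparisons. The merge step runs in O(n) time where n is the total number of elements.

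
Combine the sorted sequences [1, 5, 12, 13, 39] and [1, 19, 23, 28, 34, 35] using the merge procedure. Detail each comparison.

Merging process:

Compare 1 vs 1: take 1 from left. Merged: [1]
Compare 5 vs 1: take 1 from right. Merged: [1, 1]
Compare 5 vs 19: take 5 from left. Merged: [1, 1, 5]
Compare 12 vs 19: take 12 from left. Merged: [1, 1, 5, 12]
Compare 13 vs 19: take 13 from left. Merged: [1, 1, 5, 12, 13]
Compare 39 vs 19: take 19 from right. Merged: [1, 1, 5, 12, 13, 19]
Compare 39 vs 23: take 23 from right. Merged: [1, 1, 5, 12, 13, 19, 23]
Compare 39 vs 28: take 28 from right. Merged: [1, 1, 5, 12, 13, 19, 23, 28]
Compare 39 vs 34: take 34 from right. Merged: [1, 1, 5, 12, 13, 19, 23, 28, 34]
Compare 39 vs 35: take 35 from right. Merged: [1, 1, 5, 12, 13, 19, 23, 28, 34, 35]
Append remaining from left: [39]. Merged: [1, 1, 5, 12, 13, 19, 23, 28, 34, 35, 39]

Final merged array: [1, 1, 5, 12, 13, 19, 23, 28, 34, 35, 39]
Total comparisons: 10

The merged array is [1, 1, 5, 12, 13, 19, 23, 28, 34, 35, 39], requiring 10 comparisons. The merge step runs in O(n) time where n is the total number of elements.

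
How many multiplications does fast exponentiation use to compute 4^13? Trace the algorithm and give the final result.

Computing 4^13 by squaring (build up from 4^1; each line after the first costs one multiplication):

4^1 = 4
4^2 = (4^1)^2 = 4^2 = 16
4^3 = 4 * 4^2 = 4 * 16 = 64
4^6 = (4^3)^2 = 64^2 = 4096
4^12 = (4^6)^2 = 4096^2 = 16777216
4^13 = 4 * 4^12 = 4 * 16777216 = 67108864

Result: 67108864
Multiplications needed: 5 (5 lines after 4^1)

4^13 = 67108864. Using exponentiation by squaring, this requires 5 multiplications. The key idea: if the exponent is even, square the half-power; if odd, multiply by the base once.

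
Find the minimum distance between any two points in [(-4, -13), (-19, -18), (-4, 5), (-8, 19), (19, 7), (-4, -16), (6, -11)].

Computing all pairwise distances among 7 points:

d((-4, -13), (-19, -18)) = 15.8114
d((-4, -13), (-4, 5)) = 18.0
d((-4, -13), (-8, 19)) = 32.249
d((-4, -13), (19, 7)) = 30.4795
d((-4, -13), (-4, -16)) = 3.0 <-- minimum
d((-4, -13), (6, -11)) = 10.198
d((-19, -18), (-4, 5)) = 27.4591
d((-19, -18), (-8, 19)) = 38.6005
d((-19, -18), (19, 7)) = 45.4863
d((-19, -18), (-4, -16)) = 15.1327
d((-19, -18), (6, -11)) = 25.9615
d((-4, 5), (-8, 19)) = 14.5602
d((-4, 5), (19, 7)) = 23.0868
d((-4, 5), (-4, -16)) = 21.0
d((-4, 5), (6, -11)) = 18.868
d((-8, 19), (19, 7)) = 29.5466
d((-8, 19), (-4, -16)) = 35.2278
d((-8, 19), (6, -11)) = 33.1059
d((19, 7), (-4, -16)) = 32.5269
d((19, 7), (6, -11)) = 22.2036
d((-4, -16), (6, -11)) = 11.1803

Closest pair: (-4, -13) and (-4, -16) with distance 3.0

The closest pair is (-4, -13) and (-4, -16) with Euclidean distance 3.0. For 7 points, brute-force pairwise comparison is shown above. For large n, the divide-and-conquer algorithm (sort by x, recurse on halves, check the dividing strip) achieves O(n log n).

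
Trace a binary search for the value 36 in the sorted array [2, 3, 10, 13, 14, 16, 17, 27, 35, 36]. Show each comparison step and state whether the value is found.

Binary search for 36 in [2, 3, 10, 13, 14, 16, 17, 27, 35, 36]:

lo=0, hi=9, mid=4, arr[mid]=14 -> 14 < 36, search right half
lo=5, hi=9, mid=7, arr[mid]=27 -> 27 < 36, search right half
lo=8, hi=9, mid=8, arr[mid]=35 -> 35 < 36, search right half
lo=9, hi=9, mid=9, arr[mid]=36 -> Found target at index 9!

Binary search finds 36 at index 9 after 4 comparisons. The search repeatedly halves the search space by comparing with the middle element.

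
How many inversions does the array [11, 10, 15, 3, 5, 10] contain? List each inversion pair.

Finding inversions in [11, 10, 15, 3, 5, 10]:

(0, 1): arr[0]=11 > arr[1]=10
(0, 3): arr[0]=11 > arr[3]=3
(0, 4): arr[0]=11 > arr[4]=5
(0, 5): arr[0]=11 > arr[5]=10
(1, 3): arr[1]=10 > arr[3]=3
(1, 4): arr[1]=10 > arr[4]=5
(2, 3): arr[2]=15 > arr[3]=3
(2, 4): arr[2]=15 > arr[4]=5
(2, 5): arr[2]=15 > arr[5]=10

Total inversions: 9

The array has 9 inversion(s): (0,1), (0,3), (0,4), (0,5), (1,3), (1,4), (2,3), (2,4), (2,5). Each pair (i,j) satisfies i < j and arr[i] > arr[j].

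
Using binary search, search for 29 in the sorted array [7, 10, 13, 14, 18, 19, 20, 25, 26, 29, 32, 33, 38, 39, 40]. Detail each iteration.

Binary search for 29 in [7, 10, 13, 14, 18, 19, 20, 25, 26, 29, 32, 33, 38, 39, 40]:

lo=0, hi=14, mid=7, arr[mid]=25 -> 25 < 29, search right half
lo=8, hi=14, mid=11, arr[mid]=33 -> 33 > 29, search left half
lo=8, hi=10, mid=9, arr[mid]=29 -> Found target at index 9!

Binary search finds 29 at index 9 after 3 comparisons. The search repeatedly halves the search space by comparing with the middle element.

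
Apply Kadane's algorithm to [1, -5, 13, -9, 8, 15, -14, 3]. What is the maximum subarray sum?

Using Kadane's algorithm on [1, -5, 13, -9, 8, 15, -14, 3]:

Scanning through the array:
Position 1 (value -5): max_ending_here = -4, max_so_far = 1
Position 2 (value 13): max_ending_here = 13, max_so_far = 13
Position 3 (value -9): max_ending_here = 4, max_so_far = 13
Position 4 (value 8): max_ending_here = 12, max_so_far = 13
Position 5 (value 15): max_ending_here = 27, max_so_far = 27
Position 6 (value -14): max_ending_here = 13, max_so_far = 27
Position 7 (value 3): max_ending_here = 16, max_so_far = 27

Maximum subarray: [13, -9, 8, 15]
Maximum sum: 27

The maximum subarray is [13, -9, 8, 15] with sum 27. This subarray runs from index 2 to index 5.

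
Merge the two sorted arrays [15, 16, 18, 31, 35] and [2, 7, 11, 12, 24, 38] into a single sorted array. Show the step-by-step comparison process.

Merging process:

Compare 15 vs 2: take 2 from right. Merged: [2]
Compare 15 vs 7: take 7 from right. Merged: [2, 7]
Compare 15 vs 11: take 11 from right. Merged: [2, 7, 11]
Compare 15 vs 12: take 12 from right. Merged: [2, 7, 11, 12]
Compare 15 vs 24: take 15 from left. Merged: [2, 7, 11, 12, 15]
Compare 16 vs 24: take 16 from left. Merged: [2, 7, 11, 12, 15, 16]
Compare 18 vs 24: take 18 from left. Merged: [2, 7, 11, 12, 15, 16, 18]
Compare 31 vs 24: take 24 from right. Merged: [2, 7, 11, 12, 15, 16, 18, 24]
Compare 31 vs 38: take 31 from left. Merged: [2, 7, 11, 12, 15, 16, 18, 24, 31]
Compare 35 vs 38: take 35 from left. Merged: [2, 7, 11, 12, 15, 16, 18, 24, 31, 35]
Append remaining from right: [38]. Merged: [2, 7, 11, 12, 15, 16, 18, 24, 31, 35, 38]

Final merged array: [2, 7, 11, 12, 15, 16, 18, 24, 31, 35, 38]
Total comparisons: 10

The merged array is [2, 7, 11, 12, 15, 16, 18, 24, 31, 35, 38], requiring 10 comparisons. The merge step runs in O(n) time where n is the total number of elements.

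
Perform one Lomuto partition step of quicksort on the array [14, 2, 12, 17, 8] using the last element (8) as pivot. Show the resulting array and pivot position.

Lomuto partition with pivot = 8:

Initial array: [14, 2, 12, 17, 8]

arr[0]=14 > 8: no swap
arr[1]=2 <= 8: swap with position 0, array becomes [2, 14, 12, 17, 8]
arr[2]=12 > 8: no swap
arr[3]=17 > 8: no swap

Place pivot at position 1: [2, 8, 12, 17, 14]
Pivot position: 1

After partitioning with pivot 8, the array becomes [2, 8, 12, 17, 14]. The pivot is placed at index 1. All elements to the left of the pivot are <= 8, and all elements to the right are > 8.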